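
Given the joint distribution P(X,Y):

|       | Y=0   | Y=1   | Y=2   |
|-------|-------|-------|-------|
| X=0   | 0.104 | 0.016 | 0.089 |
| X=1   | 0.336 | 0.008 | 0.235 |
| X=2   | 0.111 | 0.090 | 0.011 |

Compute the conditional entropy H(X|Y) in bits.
1.1978 bits

H(X|Y) = H(X,Y) - H(Y)

H(X,Y) = -Σ_{x,y} P(x,y) log₂ P(x,y). Per-cell terms -P(x,y)·log₂P(x,y):
  X=0: 0.33960, 0.09545, 0.31061
  X=1: 0.52868, 0.05573, 0.49098
  X=2: 0.35202, 0.31265, 0.07157
Sum of the 9 terms: H(X,Y) = 2.5573 bits

Marginal of Y (column sums):
  P(Y=0) = 0.104 + 0.336 + 0.111 = 0.551
  P(Y=1) = 0.016 + 0.008 + 0.090 = 0.114
  P(Y=2) = 0.089 + 0.235 + 0.011 = 0.335
H(Y) = -[0.551·log₂(0.551) + 0.114·log₂(0.114) + 0.335·log₂(0.335)]
  = 0.47379 + 0.35715 + 0.52855 = 1.3595 bits

H(X|Y) = H(X,Y) - H(Y) = 2.5573 - 1.3595 = 1.1978 bits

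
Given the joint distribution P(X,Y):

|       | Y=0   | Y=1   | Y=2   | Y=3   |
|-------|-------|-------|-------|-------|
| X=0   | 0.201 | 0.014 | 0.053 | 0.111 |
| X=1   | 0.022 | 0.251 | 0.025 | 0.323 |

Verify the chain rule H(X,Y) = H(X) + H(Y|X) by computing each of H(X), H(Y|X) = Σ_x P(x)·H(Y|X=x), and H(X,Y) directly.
H(X) = 0.9573 bits, H(Y|X) = 1.4521 bits, H(X,Y) = 2.4095 bits

Marginal of X (row sums):
  P(X=0) = 0.201 + 0.014 + 0.053 + 0.111 = 0.379
  P(X=1) = 0.022 + 0.251 + 0.025 + 0.323 = 0.621
H(X) = -[0.379·log₂(0.379) + 0.621·log₂(0.621)]
  = 0.53050 + 0.42683 = 0.9573 bits

H(Y|X) = Σ_x P(x)·H(Y|X=x):
  X=0: P(X=0) = 0.379, P(Y|X=0) = (201/379, 14/379, 53/379, 111/379) → H(Y|X=0) = 1.57681
  X=1: P(X=1) = 0.621, P(Y|X=1) = (22/621, 251/621, 25/621, 323/621) → H(Y|X=1) = 1.37605
H(Y|X) = 0.379·1.57681 + 0.621·1.37605 = 1.4521 bits

H(X,Y) = -Σ_{x,y} P(x,y) log₂ P(x,y). Per-cell terms -P(x,y)·log₂P(x,y):
  X=0: 0.46526, 0.08622, 0.22461, 0.35202
  X=1: 0.12114, 0.50055, 0.13305, 0.52662
Sum of the 8 terms: H(X,Y) = 2.4095 bits

Chain rule check:
  H(X) + H(Y|X) = 0.9573 + 1.4521 = 2.4094 bits
  H(X,Y) = 2.4095 bits
✓ Chain rule verified (Δ = 0.0001 is 4-dp rounding noise: each of the three values was rounded independently).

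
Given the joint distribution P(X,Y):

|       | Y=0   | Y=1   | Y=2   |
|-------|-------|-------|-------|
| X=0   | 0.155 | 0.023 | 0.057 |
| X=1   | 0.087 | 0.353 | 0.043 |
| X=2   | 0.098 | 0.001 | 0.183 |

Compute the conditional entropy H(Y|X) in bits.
1.0833 bits

H(Y|X) = H(X,Y) - H(X)

H(X,Y) = -Σ_{x,y} P(x,y) log₂ P(x,y). Per-cell terms -P(x,y)·log₂P(x,y):
  X=0: 0.41690, 0.12517, 0.23557
  X=1: 0.30649, 0.53030, 0.19520
  X=2: 0.32841, 0.00997, 0.44837
Sum of the 9 terms: H(X,Y) = 2.5964 bits

Marginal of X (row sums):
  P(X=0) = 0.155 + 0.023 + 0.057 = 0.235
  P(X=1) = 0.087 + 0.353 + 0.043 = 0.483
  P(X=2) = 0.098 + 0.001 + 0.183 = 0.282
H(X) = -[0.235·log₂(0.235) + 0.483·log₂(0.483) + 0.282·log₂(0.282)]
  = 0.49098 + 0.50710 + 0.51500 = 1.5131 bits

H(Y|X) = H(X,Y) - H(X) = 2.5964 - 1.5131 = 1.0833 bits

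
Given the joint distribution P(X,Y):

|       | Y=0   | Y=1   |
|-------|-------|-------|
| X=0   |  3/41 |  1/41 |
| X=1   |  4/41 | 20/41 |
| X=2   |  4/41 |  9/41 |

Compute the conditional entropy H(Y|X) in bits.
0.7420 bits

H(Y|X) = H(X,Y) - H(X)

H(X,Y) = -Σ_{x,y} P(x,y) log₂ P(x,y). Per-cell terms -P(x,y)·log₂P(x,y):
  X=0: 0.276043, 0.130672
  X=1: 0.327566, 0.505182
  X=2: 0.327566, 0.480211
Sum of the 6 terms: H(X,Y) = 2.04724 bits

Marginal of X (row sums):
  P(X=0) = 3/41 + 1/41 = 4/41
  P(X=1) = 4/41 + 20/41 = 24/41
  P(X=2) = 4/41 + 9/41 = 13/41
H(X) = -[(4/41)·log₂(4/41) + (24/41)·log₂(24/41) + (13/41)·log₂(13/41)]
  = 0.327566 + 0.452248 + 0.525426 = 1.30524 bits

H(Y|X) = H(X,Y) - H(X) = 2.04724 - 1.30524 = 0.7420 bits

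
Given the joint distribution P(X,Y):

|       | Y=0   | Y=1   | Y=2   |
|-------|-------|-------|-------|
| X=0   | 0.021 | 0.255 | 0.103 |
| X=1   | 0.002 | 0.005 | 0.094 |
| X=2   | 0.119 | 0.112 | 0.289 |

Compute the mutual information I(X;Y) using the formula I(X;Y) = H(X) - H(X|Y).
0.2206 bits

I(X;Y) = H(X) - H(X|Y)

Marginal of X (row sums):
  P(X=0) = 0.021 + 0.255 + 0.103 = 0.379
  P(X=1) = 0.002 + 0.005 + 0.094 = 0.101
  P(X=2) = 0.119 + 0.112 + 0.289 = 0.520
H(X) = -[0.379·log₂(0.379) + 0.101·log₂(0.101) + 0.520·log₂(0.520)]
  = 0.53050 + 0.33406 + 0.49058 = 1.35514 bits

Marginal of Y (column sums):
  P(Y=0) = 0.021 + 0.002 + 0.119 = 0.142
  P(Y=1) = 0.255 + 0.005 + 0.112 = 0.372
  P(Y=2) = 0.103 + 0.094 + 0.289 = 0.486
H(X|Y) = Σ_y P(y)·H(X|Y=y):
  Y=0: P(Y=0) = 0.142, P(X|Y=0) = (21/142, 1/71, 119/142) → H(X|Y=0) = 0.70804
  Y=1: P(Y=1) = 0.372, P(X|Y=1) = (85/124, 5/372, 28/93) → H(X|Y=1) = 0.97842
  Y=2: P(Y=2) = 0.486, P(X|Y=2) = (103/486, 47/243, 289/486) → H(X|Y=2) = 1.37873
H(X|Y) = 0.142·0.70804 + 0.372·0.97842 + 0.486·1.37873 = 1.13458 bits

I(X;Y) = H(X) - H(X|Y) = 1.35514 - 1.13458 = 0.2206 bits

Cross-check via I(X;Y) = H(X) + H(Y) - H(X,Y): computing H(Y) from the column sums and H(X,Y) from the 9 cells in the same way gives H(Y) = 1.43649 bits and H(X,Y) = 2.57107 bits, so
I(X;Y) = 1.35514 + 1.43649 - 2.57107 = 0.2206 bits ✓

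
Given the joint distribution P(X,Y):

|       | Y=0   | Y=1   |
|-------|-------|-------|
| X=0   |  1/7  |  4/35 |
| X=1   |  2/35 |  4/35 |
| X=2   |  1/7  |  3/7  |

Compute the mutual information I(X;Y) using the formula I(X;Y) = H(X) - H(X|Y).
0.0517 bits

I(X;Y) = H(X) - H(X|Y)

Marginal of X (row sums):
  P(X=0) = 1/7 + 4/35 = 9/35
  P(X=1) = 2/35 + 4/35 = 6/35
  P(X=2) = 1/7 + 3/7 = 4/7
H(X) = -[(9/35)·log₂(9/35) + (6/35)·log₂(6/35) + (4/7)·log₂(4/7)]
  = 0.50383 + 0.43617 + 0.46135 = 1.40135 bits

Marginal of Y (column sums):
  P(Y=0) = 1/7 + 2/35 + 1/7 = 12/35
  P(Y=1) = 4/35 + 4/35 + 3/7 = 23/35
H(X|Y) = Σ_y P(y)·H(X|Y=y):
  Y=0: P(Y=0) = 12/35, P(X|Y=0) = (5/12, 1/6, 5/12) → H(X|Y=0) = 1.48336
  Y=1: P(Y=1) = 23/35, P(X|Y=1) = (4/23, 4/23, 15/23) → H(X|Y=1) = 1.27994
H(X|Y) = (12/35)·1.48336 + (23/35)·1.27994 = 1.34968 bits

I(X;Y) = H(X) - H(X|Y) = 1.40135 - 1.34968 = 0.0517 bits

Cross-check via I(X;Y) = H(X) + H(Y) - H(X,Y): computing H(Y) from the column sums and H(X,Y) from the 6 cells in the same way gives H(Y) = 0.92753 bits and H(X,Y) = 2.27721 bits, so
I(X;Y) = 1.40135 + 0.92753 - 2.27721 = 0.0517 bits ✓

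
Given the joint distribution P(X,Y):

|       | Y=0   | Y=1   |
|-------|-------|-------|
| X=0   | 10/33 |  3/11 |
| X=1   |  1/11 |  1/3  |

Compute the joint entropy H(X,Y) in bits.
1.8760 bits

H(X,Y) = -Σ_{x,y} P(x,y) log₂ P(x,y). Per-cell terms -P(x,y)·log₂P(x,y):
  X=0: 0.5220, 0.5112
  X=1: 0.3145, 0.5283
Sum of the 4 terms: H(X,Y) = 1.8760 bits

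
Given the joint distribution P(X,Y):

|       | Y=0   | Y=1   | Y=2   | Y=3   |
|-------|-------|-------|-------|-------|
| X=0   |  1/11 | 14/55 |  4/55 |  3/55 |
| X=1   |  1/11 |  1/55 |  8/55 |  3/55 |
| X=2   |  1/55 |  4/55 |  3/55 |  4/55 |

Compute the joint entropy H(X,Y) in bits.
3.2580 bits

H(X,Y) = -Σ_{x,y} P(x,y) log₂ P(x,y). Per-cell terms -P(x,y)·log₂P(x,y):
  X=0: 0.3145, 0.5025, 0.2750, 0.2289
  X=1: 0.3145, 0.1051, 0.4046, 0.2289
  X=2: 0.1051, 0.2750, 0.2289, 0.2750
Sum of the 12 terms: H(X,Y) = 3.2580 bits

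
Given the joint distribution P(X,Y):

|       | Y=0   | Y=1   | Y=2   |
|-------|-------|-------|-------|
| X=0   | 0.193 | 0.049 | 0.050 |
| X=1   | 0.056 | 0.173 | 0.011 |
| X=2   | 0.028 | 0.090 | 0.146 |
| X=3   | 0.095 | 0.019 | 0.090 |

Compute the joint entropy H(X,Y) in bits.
3.2360 bits

H(X,Y) = -Σ_{x,y} P(x,y) log₂ P(x,y). Per-cell terms -P(x,y)·log₂P(x,y):
  X=0: 0.45805, 0.21320, 0.21610
  X=1: 0.23287, 0.43789, 0.07157
  X=2: 0.14444, 0.31265, 0.40529
  X=3: 0.32261, 0.10864, 0.31265
Sum of the 12 terms: H(X,Y) = 3.2360 bits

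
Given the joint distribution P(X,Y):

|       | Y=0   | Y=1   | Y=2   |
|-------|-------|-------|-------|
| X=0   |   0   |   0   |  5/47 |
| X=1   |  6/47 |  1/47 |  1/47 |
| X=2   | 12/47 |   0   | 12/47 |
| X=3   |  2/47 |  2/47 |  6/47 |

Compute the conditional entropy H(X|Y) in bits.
1.4588 bits

H(X|Y) = H(X,Y) - H(Y)

H(X,Y) = -Σ_{x,y} P(x,y) log₂ P(x,y). Per-cell terms -P(x,y)·log₂P(x,y):
  X=0: 0.0000000, 0.0000000, 0.3439001
  X=1: 0.3791012, 0.1181827, 0.1181827
  X=2: 0.5028833, 0.0000000, 0.5028833
  X=3: 0.1938123, 0.1938123, 0.3791012
  (cells with P = 0 contribute 0)
Sum of the 12 terms: H(X,Y) = 2.731859 bits

Marginal of Y (column sums):
  P(Y=0) = 0 + 6/47 + 12/47 + 2/47 = 20/47
  P(Y=1) = 0 + 1/47 + 0 + 2/47 = 3/47
  P(Y=2) = 5/47 + 1/47 + 12/47 + 6/47 = 24/47
H(Y) = -[(20/47)·log₂(20/47) + (3/47)·log₂(3/47) + (24/47)·log₂(24/47)]
  = 0.5245365 + 0.2533804 + 0.4951283 = 1.273045 bits

H(X|Y) = H(X,Y) - H(Y) = 2.731859 - 1.273045 = 1.4588 bits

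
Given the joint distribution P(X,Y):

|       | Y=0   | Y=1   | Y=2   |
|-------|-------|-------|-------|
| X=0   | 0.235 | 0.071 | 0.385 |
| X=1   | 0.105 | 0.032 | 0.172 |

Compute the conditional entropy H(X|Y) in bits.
0.8920 bits

H(X|Y) = H(X,Y) - H(Y)

H(X,Y) = -Σ_{x,y} P(x,y) log₂ P(x,y). Per-cell terms -P(x,y)·log₂P(x,y):
  X=0: 0.4910, 0.2709, 0.5302
  X=1: 0.3414, 0.1589, 0.4368
Sum of the 6 terms: H(X,Y) = 2.2292 bits

Marginal of Y (column sums):
  P(Y=0) = 0.235 + 0.105 = 0.340
  P(Y=1) = 0.071 + 0.032 = 0.103
  P(Y=2) = 0.385 + 0.172 = 0.557
H(Y) = -[0.340·log₂(0.340) + 0.103·log₂(0.103) + 0.557·log₂(0.557)]
  = 0.5292 + 0.3378 + 0.4702 = 1.3372 bits

H(X|Y) = H(X,Y) - H(Y) = 2.2292 - 1.3372 = 0.8920 bits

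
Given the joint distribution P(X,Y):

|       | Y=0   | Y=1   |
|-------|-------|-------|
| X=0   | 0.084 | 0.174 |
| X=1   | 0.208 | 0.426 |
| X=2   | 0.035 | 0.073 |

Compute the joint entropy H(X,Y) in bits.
2.1797 bits

H(X,Y) = -Σ_{x,y} P(x,y) log₂ P(x,y). Per-cell terms -P(x,y)·log₂P(x,y):
  X=0: 0.3002, 0.4390
  X=1: 0.4712, 0.5244
  X=2: 0.1693, 0.2756
Sum of the 6 terms: H(X,Y) = 2.1797 bits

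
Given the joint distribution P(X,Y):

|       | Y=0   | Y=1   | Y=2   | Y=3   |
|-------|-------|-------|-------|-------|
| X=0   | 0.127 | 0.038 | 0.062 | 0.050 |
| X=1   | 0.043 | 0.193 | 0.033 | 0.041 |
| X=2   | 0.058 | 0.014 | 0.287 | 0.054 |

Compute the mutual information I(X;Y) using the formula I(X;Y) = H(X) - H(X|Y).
0.3860 bits

I(X;Y) = H(X) - H(X|Y)

Marginal of X (row sums):
  P(X=0) = 0.127 + 0.038 + 0.062 + 0.050 = 0.277
  P(X=1) = 0.043 + 0.193 + 0.033 + 0.041 = 0.310
  P(X=2) = 0.058 + 0.014 + 0.287 + 0.054 = 0.413
H(X) = -[0.277·log₂(0.277) + 0.310·log₂(0.310) + 0.413·log₂(0.413)]
  = 0.51302 + 0.52379 + 0.52690 = 1.56371 bits

Marginal of Y (column sums):
  P(Y=0) = 0.127 + 0.043 + 0.058 = 0.228
  P(Y=1) = 0.038 + 0.193 + 0.014 = 0.245
  P(Y=2) = 0.062 + 0.033 + 0.287 = 0.382
  P(Y=3) = 0.050 + 0.041 + 0.054 = 0.145
H(X|Y) = Σ_y P(y)·H(X|Y=y):
  Y=0: P(Y=0) = 0.228, P(X|Y=0) = (127/228, 43/228, 29/114) → H(X|Y=0) = 1.42651
  Y=1: P(Y=1) = 0.245, P(X|Y=1) = (38/245, 193/245, 2/35) → H(X|Y=1) = 0.92411
  Y=2: P(Y=2) = 0.382, P(X|Y=2) = (31/191, 33/382, 287/382) → H(X|Y=2) = 1.04090
  Y=3: P(Y=3) = 0.145, P(X|Y=3) = (10/29, 41/145, 54/145) → H(X|Y=3) = 1.57566
H(X|Y) = 0.228·1.42651 + 0.245·0.92411 + 0.382·1.04090 + 0.145·1.57566 = 1.17775 bits

I(X;Y) = H(X) - H(X|Y) = 1.56371 - 1.17775 = 0.3860 bits

Cross-check via I(X;Y) = H(X) + H(Y) - H(X,Y): computing H(Y) from the column sums and H(X,Y) from the 12 cells in the same way gives H(Y) = 1.91774 bits and H(X,Y) = 3.09549 bits, so
I(X;Y) = 1.56371 + 1.91774 - 3.09549 = 0.3860 bits ✓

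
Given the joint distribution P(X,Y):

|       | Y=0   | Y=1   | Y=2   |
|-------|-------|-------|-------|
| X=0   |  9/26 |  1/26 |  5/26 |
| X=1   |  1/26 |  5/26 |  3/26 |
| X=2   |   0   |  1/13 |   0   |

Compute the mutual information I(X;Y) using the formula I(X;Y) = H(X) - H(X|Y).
0.3986 bits

I(X;Y) = H(X) - H(X|Y)

Marginal of X (row sums):
  P(X=0) = 9/26 + 1/26 + 5/26 = 15/26
  P(X=1) = 1/26 + 5/26 + 3/26 = 9/26
  P(X=2) = 0 + 1/13 + 0 = 1/13
H(X) = -[(15/26)·log₂(15/26) + (9/26)·log₂(9/26) + (1/13)·log₂(1/13)]
  = 0.45782 + 0.52979 + 0.28465 = 1.2723 bits

Marginal of Y (column sums):
  P(Y=0) = 9/26 + 1/26 + 0 = 5/13
  P(Y=1) = 1/26 + 5/26 + 1/13 = 4/13
  P(Y=2) = 5/26 + 3/26 + 0 = 4/13
H(X|Y) = Σ_y P(y)·H(X|Y=y):
  Y=0: P(Y=0) = 5/13, P(X|Y=0) = (9/10, 1/10, 0) → H(X|Y=0) = 0.46900
  Y=1: P(Y=1) = 4/13, P(X|Y=1) = (1/8, 5/8, 1/4) → H(X|Y=1) = 1.29879
  Y=2: P(Y=2) = 4/13, P(X|Y=2) = (5/8, 3/8, 0) → H(X|Y=2) = 0.95443
H(X|Y) = (5/13)·0.46900 + (4/13)·1.29879 + (4/13)·0.95443 = 0.8737 bits

I(X;Y) = H(X) - H(X|Y) = 1.2723 - 0.8737 = 0.3986 bits

Cross-check via I(X;Y) = H(X) + H(Y) - H(X,Y): computing H(Y) from the column sums and H(X,Y) from the 9 cells in the same way gives H(Y) = 1.5766 bits and H(X,Y) = 2.4503 bits, so
I(X;Y) = 1.2723 + 1.5766 - 2.4503 = 0.3986 bits ✓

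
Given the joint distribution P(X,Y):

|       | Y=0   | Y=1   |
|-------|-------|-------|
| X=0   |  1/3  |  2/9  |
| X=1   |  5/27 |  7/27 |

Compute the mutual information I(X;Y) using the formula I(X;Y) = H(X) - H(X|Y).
0.0241 bits

I(X;Y) = H(X) - H(X|Y)

Marginal of X (row sums):
  P(X=0) = 1/3 + 2/9 = 5/9
  P(X=1) = 5/27 + 7/27 = 4/9
H(X) = -[(5/9)·log₂(5/9) + (4/9)·log₂(4/9)]
  = 0.4711 + 0.5200 = 0.9911 bits

Marginal of Y (column sums):
  P(Y=0) = 1/3 + 5/27 = 14/27
  P(Y=1) = 2/9 + 7/27 = 13/27
H(X|Y) = Σ_y P(y)·H(X|Y=y):
  Y=0: P(Y=0) = 14/27, P(X|Y=0) = (9/14, 5/14) → H(X|Y=0) = 0.9403
  Y=1: P(Y=1) = 13/27, P(X|Y=1) = (6/13, 7/13) → H(X|Y=1) = 0.9957
H(X|Y) = (14/27)·0.9403 + (13/27)·0.9957 = 0.9670 bits

I(X;Y) = H(X) - H(X|Y) = 0.9911 - 0.9670 = 0.0241 bits

Cross-check via I(X;Y) = H(X) + H(Y) - H(X,Y): computing H(Y) from the column sums and H(X,Y) from the 4 cells in the same way gives H(Y) = 0.9990 bits and H(X,Y) = 1.9660 bits, so
I(X;Y) = 0.9911 + 0.9990 - 1.9660 = 0.0241 bits ✓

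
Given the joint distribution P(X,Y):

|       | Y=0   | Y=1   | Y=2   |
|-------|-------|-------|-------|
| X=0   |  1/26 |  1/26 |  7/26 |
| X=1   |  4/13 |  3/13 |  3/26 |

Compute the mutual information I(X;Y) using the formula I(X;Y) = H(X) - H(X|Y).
0.2581 bits

I(X;Y) = H(X) - H(X|Y)

Marginal of X (row sums):
  P(X=0) = 1/26 + 1/26 + 7/26 = 9/26
  P(X=1) = 4/13 + 3/13 + 3/26 = 17/26
H(X) = -[(9/26)·log₂(9/26) + (17/26)·log₂(17/26)]
  = 0.529794 + 0.400793 = 0.93059 bits

Marginal of Y (column sums):
  P(Y=0) = 1/26 + 4/13 = 9/26
  P(Y=1) = 1/26 + 3/13 = 7/26
  P(Y=2) = 7/26 + 3/26 = 5/13
H(X|Y) = Σ_y P(y)·H(X|Y=y):
  Y=0: P(Y=0) = 9/26, P(X|Y=0) = (1/9, 8/9) → H(X|Y=0) = 0.503258
  Y=1: P(Y=1) = 7/26, P(X|Y=1) = (1/7, 6/7) → H(X|Y=1) = 0.591673
  Y=2: P(Y=2) = 5/13, P(X|Y=2) = (7/10, 3/10) → H(X|Y=2) = 0.881291
H(X|Y) = (9/26)·0.503258 + (7/26)·0.591673 + (5/13)·0.881291 = 0.67246 bits

I(X;Y) = H(X) - H(X|Y) = 0.93059 - 0.67246 = 0.2581 bits

Cross-check via I(X;Y) = H(X) + H(Y) - H(X,Y): computing H(Y) from the column sums and H(X,Y) from the 6 cells in the same way gives H(Y) = 1.56967 bits and H(X,Y) = 2.24213 bits, so
I(X;Y) = 0.93059 + 1.56967 - 2.24213 = 0.2581 bits ✓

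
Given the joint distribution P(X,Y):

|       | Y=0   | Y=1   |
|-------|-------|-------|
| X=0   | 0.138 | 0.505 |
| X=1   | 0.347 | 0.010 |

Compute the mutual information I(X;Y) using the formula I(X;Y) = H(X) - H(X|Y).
0.4512 bits

I(X;Y) = H(X) - H(X|Y)

Marginal of X (row sums):
  P(X=0) = 0.138 + 0.505 = 0.643
  P(X=1) = 0.347 + 0.010 = 0.357
H(X) = -[0.643·log₂(0.643) + 0.357·log₂(0.357)]
  = 0.4097 + 0.5305 = 0.9402 bits

Marginal of Y (column sums):
  P(Y=0) = 0.138 + 0.347 = 0.485
  P(Y=1) = 0.505 + 0.010 = 0.515
H(X|Y) = Σ_y P(y)·H(X|Y=y):
  Y=0: P(Y=0) = 0.485, P(X|Y=0) = (138/485, 347/485) → H(X|Y=0) = 0.8616
  Y=1: P(Y=1) = 0.515, P(X|Y=1) = (101/103, 2/103) → H(X|Y=1) = 0.1382
H(X|Y) = 0.485·0.8616 + 0.515·0.1382 = 0.4890 bits

I(X;Y) = H(X) - H(X|Y) = 0.9402 - 0.4890 = 0.4512 bits

Cross-check via I(X;Y) = H(X) + H(Y) - H(X,Y): computing H(Y) from the column sums and H(X,Y) from the 4 cells in the same way gives H(Y) = 0.9994 bits and H(X,Y) = 1.4884 bits, so
I(X;Y) = 0.9402 + 0.9994 - 1.4884 = 0.4512 bits ✓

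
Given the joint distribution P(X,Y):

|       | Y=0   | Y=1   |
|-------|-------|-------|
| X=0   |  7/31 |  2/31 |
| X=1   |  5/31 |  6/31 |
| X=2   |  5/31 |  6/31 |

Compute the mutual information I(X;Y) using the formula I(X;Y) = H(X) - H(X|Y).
0.0659 bits

I(X;Y) = H(X) - H(X|Y)

Marginal of X (row sums):
  P(X=0) = 7/31 + 2/31 = 9/31
  P(X=1) = 5/31 + 6/31 = 11/31
  P(X=2) = 5/31 + 6/31 = 11/31
H(X) = -[(9/31)·log₂(9/31) + (11/31)·log₂(11/31) + (11/31)·log₂(11/31)]
  = 0.5180 + 0.5304 + 0.5304 = 1.5788 bits

Marginal of Y (column sums):
  P(Y=0) = 7/31 + 5/31 + 5/31 = 17/31
  P(Y=1) = 2/31 + 6/31 + 6/31 = 14/31
H(X|Y) = Σ_y P(y)·H(X|Y=y):
  Y=0: P(Y=0) = 17/31, P(X|Y=0) = (7/17, 5/17, 5/17) → H(X|Y=0) = 1.5657
  Y=1: P(Y=1) = 14/31, P(X|Y=1) = (1/7, 3/7, 3/7) → H(X|Y=1) = 1.4488
H(X|Y) = (17/31)·1.5657 + (14/31)·1.4488 = 1.5129 bits

I(X;Y) = H(X) - H(X|Y) = 1.5788 - 1.5129 = 0.0659 bits

Cross-check via I(X;Y) = H(X) + H(Y) - H(X,Y): computing H(Y) from the column sums and H(X,Y) from the 6 cells in the same way gives H(Y) = 0.9932 bits and H(X,Y) = 2.5061 bits, so
I(X;Y) = 1.5788 + 0.9932 - 2.5061 = 0.0659 bits ✓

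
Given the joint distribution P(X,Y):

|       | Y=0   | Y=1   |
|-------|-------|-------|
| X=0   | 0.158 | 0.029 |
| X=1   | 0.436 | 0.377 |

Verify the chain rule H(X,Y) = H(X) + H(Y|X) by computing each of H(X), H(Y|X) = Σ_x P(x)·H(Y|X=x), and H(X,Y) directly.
H(X) = 0.6952 bits, H(Y|X) = 0.9263 bits, H(X,Y) = 1.6215 bits

Marginal of X (row sums):
  P(X=0) = 0.158 + 0.029 = 0.187
  P(X=1) = 0.436 + 0.377 = 0.813
H(X) = -[0.187·log₂(0.187) + 0.813·log₂(0.813)]
  = 0.452332 + 0.242821 = 0.6952 bits

H(Y|X) = Σ_x P(x)·H(Y|X=x):
  X=0: P(X=0) = 0.187, P(Y|X=0) = (158/187, 29/187) → H(Y|X=0) = 0.622409
  X=1: P(X=1) = 0.813, P(Y|X=1) = (436/813, 377/813) → H(Y|X=1) = 0.996198
H(Y|X) = 0.187·0.622409 + 0.813·0.996198 = 0.9263 bits

H(X,Y) = -Σ_{x,y} P(x,y) log₂ P(x,y). Per-cell terms -P(x,y)·log₂P(x,y):
  X=0: 0.420597, 0.148126
  X=1: 0.522154, 0.530576
Sum of the 4 terms: H(X,Y) = 1.6215 bits

Chain rule check:
  H(X) + H(Y|X) = 0.6952 + 0.9263 = 1.6215 bits
  H(X,Y) = 1.6215 bits
✓ Chain rule verified.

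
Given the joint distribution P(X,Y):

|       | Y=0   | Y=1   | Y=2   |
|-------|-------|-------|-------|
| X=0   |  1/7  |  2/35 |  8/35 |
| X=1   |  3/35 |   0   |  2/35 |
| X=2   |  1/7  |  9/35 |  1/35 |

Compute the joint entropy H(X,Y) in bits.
2.7149 bits

H(X,Y) = -Σ_{x,y} P(x,y) log₂ P(x,y). Per-cell terms -P(x,y)·log₂P(x,y):
  X=0: 0.40105, 0.23596, 0.48669
  X=1: 0.30380, 0.00000, 0.23596
  X=2: 0.40105, 0.50383, 0.14655
  (cells with P = 0 contribute 0)
Sum of the 9 terms: H(X,Y) = 2.7149 bits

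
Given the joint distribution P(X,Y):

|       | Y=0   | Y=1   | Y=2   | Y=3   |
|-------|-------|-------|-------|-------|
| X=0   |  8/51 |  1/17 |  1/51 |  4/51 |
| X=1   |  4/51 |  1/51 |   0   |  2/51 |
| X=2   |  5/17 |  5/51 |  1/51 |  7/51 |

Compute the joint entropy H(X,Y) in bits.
2.9936 bits

H(X,Y) = -Σ_{x,y} P(x,y) log₂ P(x,y). Per-cell terms -P(x,y)·log₂P(x,y):
  X=0: 0.41920, 0.24044, 0.11122, 0.28803
  X=1: 0.28803, 0.11122, 0.00000, 0.18323
  X=2: 0.51927, 0.32848, 0.11122, 0.39324
  (cells with P = 0 contribute 0)
Sum of the 12 terms: H(X,Y) = 2.9936 bits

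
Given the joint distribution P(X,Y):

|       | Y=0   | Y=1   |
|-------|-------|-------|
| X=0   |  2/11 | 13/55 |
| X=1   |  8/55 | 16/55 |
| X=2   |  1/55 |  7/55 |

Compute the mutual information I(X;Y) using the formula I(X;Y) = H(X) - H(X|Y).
0.0371 bits

I(X;Y) = H(X) - H(X|Y)

Marginal of X (row sums):
  P(X=0) = 2/11 + 13/55 = 23/55
  P(X=1) = 8/55 + 16/55 = 24/55
  P(X=2) = 1/55 + 7/55 = 8/55
H(X) = -[(23/55)·log₂(23/55) + (24/55)·log₂(24/55) + (8/55)·log₂(8/55)]
  = 0.52599 + 0.52206 + 0.40456 = 1.4526 bits

Marginal of Y (column sums):
  P(Y=0) = 2/11 + 8/55 + 1/55 = 19/55
  P(Y=1) = 13/55 + 16/55 + 7/55 = 36/55
H(X|Y) = Σ_y P(y)·H(X|Y=y):
  Y=0: P(Y=0) = 19/55, P(X|Y=0) = (10/19, 8/19, 1/19) → H(X|Y=0) = 1.23639
  Y=1: P(Y=1) = 36/55, P(X|Y=1) = (13/36, 4/9, 7/36) → H(X|Y=1) = 1.51000
H(X|Y) = (19/55)·1.23639 + (36/55)·1.51000 = 1.4155 bits

I(X;Y) = H(X) - H(X|Y) = 1.4526 - 1.4155 = 0.0371 bits

Cross-check via I(X;Y) = H(X) + H(Y) - H(X,Y): computing H(Y) from the column sums and H(X,Y) from the 6 cells in the same way gives H(Y) = 0.9299 bits and H(X,Y) = 2.3454 bits, so
I(X;Y) = 1.4526 + 0.9299 - 2.3454 = 0.0371 bits ✓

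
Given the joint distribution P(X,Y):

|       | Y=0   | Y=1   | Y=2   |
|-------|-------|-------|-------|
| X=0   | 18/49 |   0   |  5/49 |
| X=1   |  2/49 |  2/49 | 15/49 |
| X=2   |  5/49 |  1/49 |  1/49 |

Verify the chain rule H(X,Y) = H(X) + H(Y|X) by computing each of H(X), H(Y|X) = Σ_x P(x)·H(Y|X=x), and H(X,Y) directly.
H(X) = 1.4432 bits, H(Y|X) = 0.8882 bits, H(X,Y) = 2.3314 bits

Marginal of X (row sums):
  P(X=0) = 18/49 + 0 + 5/49 = 23/49
  P(X=1) = 2/49 + 2/49 + 15/49 = 19/49
  P(X=2) = 5/49 + 1/49 + 1/49 = 1/7
H(X) = -[(23/49)·log₂(23/49) + (19/49)·log₂(19/49) + (1/7)·log₂(1/7)]
  = 0.51217 + 0.52998 + 0.40105 = 1.4432 bits

H(Y|X) = Σ_x P(x)·H(Y|X=x):
  X=0: P(X=0) = 23/49, P(Y|X=0) = (18/23, 0, 5/23) → H(Y|X=0) = 0.75538
  X=1: P(X=1) = 19/49, P(Y|X=1) = (2/19, 2/19, 15/19) → H(Y|X=1) = 0.95301
  X=2: P(X=2) = 1/7, P(Y|X=2) = (5/7, 1/7, 1/7) → H(Y|X=2) = 1.14883
H(Y|X) = (23/49)·0.75538 + (19/49)·0.95301 + (1/7)·1.14883 = 0.8882 bits

H(X,Y) = -Σ_{x,y} P(x,y) log₂ P(x,y). Per-cell terms -P(x,y)·log₂P(x,y):
  X=0: 0.53074, 0.00000, 0.33600
  X=1: 0.18836, 0.18836, 0.52280
  X=2: 0.33600, 0.11459, 0.11459
  (cells with P = 0 contribute 0)
Sum of the 9 terms: H(X,Y) = 2.3314 bits

Chain rule check:
  H(X) + H(Y|X) = 1.4432 + 0.8882 = 2.3314 bits
  H(X,Y) = 2.3314 bits
✓ Chain rule verified.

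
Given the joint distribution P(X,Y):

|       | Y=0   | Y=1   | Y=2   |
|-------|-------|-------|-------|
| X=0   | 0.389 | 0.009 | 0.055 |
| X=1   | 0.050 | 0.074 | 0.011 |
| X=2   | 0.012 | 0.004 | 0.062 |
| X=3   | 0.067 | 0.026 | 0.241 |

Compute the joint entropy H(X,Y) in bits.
2.6369 bits

H(X,Y) = -Σ_{x,y} P(x,y) log₂ P(x,y). Per-cell terms -P(x,y)·log₂P(x,y):
  X=0: 0.52988, 0.06116, 0.23014
  X=1: 0.21610, 0.27797, 0.07157
  X=2: 0.07657, 0.03186, 0.24872
  X=3: 0.26128, 0.13690, 0.49475
Sum of the 12 terms: H(X,Y) = 2.6369 bits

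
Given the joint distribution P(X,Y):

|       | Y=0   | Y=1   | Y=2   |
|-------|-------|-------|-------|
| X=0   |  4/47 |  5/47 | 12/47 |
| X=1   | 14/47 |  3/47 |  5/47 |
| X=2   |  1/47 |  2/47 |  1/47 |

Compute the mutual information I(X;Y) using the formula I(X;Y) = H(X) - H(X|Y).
0.1708 bits

I(X;Y) = H(X) - H(X|Y)

Marginal of X (row sums):
  P(X=0) = 4/47 + 5/47 + 12/47 = 21/47
  P(X=1) = 14/47 + 3/47 + 5/47 = 22/47
  P(X=2) = 1/47 + 2/47 + 1/47 = 4/47
H(X) = -[(21/47)·log₂(21/47) + (22/47)·log₂(22/47) + (4/47)·log₂(4/47)]
  = 0.51931 + 0.51263 + 0.30252 = 1.33446 bits

Marginal of Y (column sums):
  P(Y=0) = 4/47 + 14/47 + 1/47 = 19/47
  P(Y=1) = 5/47 + 3/47 + 2/47 = 10/47
  P(Y=2) = 12/47 + 5/47 + 1/47 = 18/47
H(X|Y) = Σ_y P(y)·H(X|Y=y):
  Y=0: P(Y=0) = 19/47, P(X|Y=0) = (4/19, 14/19, 1/19) → H(X|Y=0) = 1.02146
  Y=1: P(Y=1) = 10/47, P(X|Y=1) = (1/2, 3/10, 1/5) → H(X|Y=1) = 1.48548
  Y=2: P(Y=2) = 18/47, P(X|Y=2) = (2/3, 5/18, 1/18) → H(X|Y=2) = 1.13497
H(X|Y) = (19/47)·1.02146 + (10/47)·1.48548 + (18/47)·1.13497 = 1.16366 bits

I(X;Y) = H(X) - H(X|Y) = 1.33446 - 1.16366 = 0.1708 bits

Cross-check via I(X;Y) = H(X) + H(Y) - H(X,Y): computing H(Y) from the column sums and H(X,Y) from the 9 cells in the same way gives H(Y) = 1.53356 bits and H(X,Y) = 2.69721 bits, so
I(X;Y) = 1.33446 + 1.53356 - 2.69721 = 0.1708 bits ✓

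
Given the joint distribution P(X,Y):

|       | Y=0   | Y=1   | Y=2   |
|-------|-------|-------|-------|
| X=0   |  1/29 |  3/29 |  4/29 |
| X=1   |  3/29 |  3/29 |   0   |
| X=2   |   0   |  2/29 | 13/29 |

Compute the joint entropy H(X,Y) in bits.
2.3625 bits

H(X,Y) = -Σ_{x,y} P(x,y) log₂ P(x,y). Per-cell terms -P(x,y)·log₂P(x,y):
  X=0: 0.1675, 0.3386, 0.3942
  X=1: 0.3386, 0.3386, 0.0000
  X=2: 0.0000, 0.2661, 0.5189
  (cells with P = 0 contribute 0)
Sum of the 9 terms: H(X,Y) = 2.3625 bits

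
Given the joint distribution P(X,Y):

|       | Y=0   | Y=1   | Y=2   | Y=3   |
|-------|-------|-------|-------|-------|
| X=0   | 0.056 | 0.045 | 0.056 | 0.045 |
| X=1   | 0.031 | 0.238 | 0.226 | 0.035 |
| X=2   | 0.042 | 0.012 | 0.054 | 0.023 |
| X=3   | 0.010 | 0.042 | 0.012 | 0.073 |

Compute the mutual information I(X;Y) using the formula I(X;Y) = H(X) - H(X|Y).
0.2214 bits

I(X;Y) = H(X) - H(X|Y)

Marginal of X (row sums):
  P(X=0) = 0.056 + 0.045 + 0.056 + 0.045 = 0.202
  P(X=1) = 0.031 + 0.238 + 0.226 + 0.035 = 0.530
  P(X=2) = 0.042 + 0.012 + 0.054 + 0.023 = 0.131
  P(X=3) = 0.010 + 0.042 + 0.012 + 0.073 = 0.137
H(X) = -[0.202·log₂(0.202) + 0.530·log₂(0.530) + 0.131·log₂(0.131) + 0.137·log₂(0.137)]
  = 0.46613 + 0.48545 + 0.38414 + 0.39288 = 1.7286 bits

Marginal of Y (column sums):
  P(Y=0) = 0.056 + 0.031 + 0.042 + 0.010 = 0.139
  P(Y=1) = 0.045 + 0.238 + 0.012 + 0.042 = 0.337
  P(Y=2) = 0.056 + 0.226 + 0.054 + 0.012 = 0.348
  P(Y=3) = 0.045 + 0.035 + 0.023 + 0.073 = 0.176
H(X|Y) = Σ_y P(y)·H(X|Y=y):
  Y=0: P(Y=0) = 0.139, P(X|Y=0) = (56/139, 31/139, 42/139, 10/139) → H(X|Y=0) = 1.80607
  Y=1: P(Y=1) = 0.337, P(X|Y=1) = (45/337, 238/337, 12/337, 42/337) → H(X|Y=1) = 1.28801
  Y=2: P(Y=2) = 0.348, P(X|Y=2) = (14/87, 113/174, 9/58, 1/29) → H(X|Y=2) = 1.41319
  Y=3: P(Y=3) = 0.176, P(X|Y=3) = (45/176, 35/176, 23/176, 73/176) → H(X|Y=3) = 1.87672
H(X|Y) = 0.139·1.80607 + 0.337·1.28801 + 0.348·1.41319 + 0.176·1.87672 = 1.5072 bits

I(X;Y) = H(X) - H(X|Y) = 1.7286 - 1.5072 = 0.2214 bits

Cross-check via I(X;Y) = H(X) + H(Y) - H(X,Y): computing H(Y) from the column sums and H(X,Y) from the 16 cells in the same way gives H(Y) = 1.8956 bits and H(X,Y) = 3.4028 bits, so
I(X;Y) = 1.7286 + 1.8956 - 3.4028 = 0.2214 bits ✓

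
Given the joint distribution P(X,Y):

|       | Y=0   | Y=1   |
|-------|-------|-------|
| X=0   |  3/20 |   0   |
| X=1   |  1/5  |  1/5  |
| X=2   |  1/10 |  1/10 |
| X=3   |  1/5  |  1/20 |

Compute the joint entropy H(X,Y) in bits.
2.6842 bits

H(X,Y) = -Σ_{x,y} P(x,y) log₂ P(x,y). Per-cell terms -P(x,y)·log₂P(x,y):
  X=0: 0.4105, 0.0000
  X=1: 0.4644, 0.4644
  X=2: 0.3322, 0.3322
  X=3: 0.4644, 0.2161
  (cells with P = 0 contribute 0)
Sum of the 8 terms: H(X,Y) = 2.6842 bits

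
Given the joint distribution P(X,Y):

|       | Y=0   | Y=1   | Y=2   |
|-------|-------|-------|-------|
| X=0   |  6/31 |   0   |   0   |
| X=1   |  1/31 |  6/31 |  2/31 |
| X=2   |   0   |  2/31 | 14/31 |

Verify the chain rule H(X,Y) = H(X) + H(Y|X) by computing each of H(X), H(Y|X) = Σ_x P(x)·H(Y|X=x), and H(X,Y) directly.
H(X) = 1.4691 bits, H(Y|X) = 0.6360 bits, H(X,Y) = 2.1051 bits

Marginal of X (row sums):
  P(X=0) = 6/31 + 0 + 0 = 6/31
  P(X=1) = 1/31 + 6/31 + 2/31 = 9/31
  P(X=2) = 0 + 2/31 + 14/31 = 16/31
H(X) = -[(6/31)·log₂(6/31) + (9/31)·log₂(9/31) + (16/31)·log₂(16/31)]
  = 0.4586 + 0.5180 + 0.4925 = 1.4691 bits

H(Y|X) = Σ_x P(x)·H(Y|X=x):
  X=0: P(X=0) = 6/31, P(Y|X=0) = (1, 0, 0) → H(Y|X=0) = 0.0000
  X=1: P(X=1) = 9/31, P(Y|X=1) = (1/9, 2/3, 2/9) → H(Y|X=1) = 1.2244
  X=2: P(X=2) = 16/31, P(Y|X=2) = (0, 1/8, 7/8) → H(Y|X=2) = 0.5436
H(Y|X) = (6/31)·0.0000 + (9/31)·1.2244 + (16/31)·0.5436 = 0.6360 bits

H(X,Y) = -Σ_{x,y} P(x,y) log₂ P(x,y). Per-cell terms -P(x,y)·log₂P(x,y):
  X=0: 0.4586, 0.0000, 0.0000
  X=1: 0.1598, 0.4586, 0.2551
  X=2: 0.0000, 0.2551, 0.5179
  (cells with P = 0 contribute 0)
Sum of the 9 terms: H(X,Y) = 2.1051 bits

Chain rule check:
  H(X) + H(Y|X) = 1.4691 + 0.6360 = 2.1051 bits
  H(X,Y) = 2.1051 bits
✓ Chain rule verified.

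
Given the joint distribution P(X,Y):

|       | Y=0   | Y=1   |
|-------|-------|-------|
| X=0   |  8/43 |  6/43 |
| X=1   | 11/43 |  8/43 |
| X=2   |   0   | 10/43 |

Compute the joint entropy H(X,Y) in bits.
2.2918 bits

H(X,Y) = -Σ_{x,y} P(x,y) log₂ P(x,y). Per-cell terms -P(x,y)·log₂P(x,y):
  X=0: 0.4514, 0.3965
  X=1: 0.5031, 0.4514
  X=2: 0.0000, 0.4894
  (cells with P = 0 contribute 0)
Sum of the 6 terms: H(X,Y) = 2.2918 bits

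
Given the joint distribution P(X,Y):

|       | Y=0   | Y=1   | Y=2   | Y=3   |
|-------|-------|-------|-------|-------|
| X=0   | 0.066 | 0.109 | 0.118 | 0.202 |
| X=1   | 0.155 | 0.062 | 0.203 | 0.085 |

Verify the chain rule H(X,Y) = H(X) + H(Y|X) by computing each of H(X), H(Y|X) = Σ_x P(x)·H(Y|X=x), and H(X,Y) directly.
H(X) = 0.9999 bits, H(Y|X) = 1.8723 bits, H(X,Y) = 2.8722 bits

Marginal of X (row sums):
  P(X=0) = 0.066 + 0.109 + 0.118 + 0.202 = 0.495
  P(X=1) = 0.155 + 0.062 + 0.203 + 0.085 = 0.505
H(X) = -[0.495·log₂(0.495) + 0.505·log₂(0.505)]
  = 0.50218 + 0.49775 = 0.9999 bits

H(Y|X) = Σ_x P(x)·H(Y|X=x):
  X=0: P(X=0) = 0.495, P(Y|X=0) = (2/15, 109/495, 118/495, 202/495) → H(Y|X=0) = 1.88912
  X=1: P(X=1) = 0.505, P(Y|X=1) = (31/101, 62/505, 203/505, 17/101) → H(Y|X=1) = 1.85574
H(Y|X) = 0.495·1.88912 + 0.505·1.85574 = 1.8723 bits

H(X,Y) = -Σ_{x,y} P(x,y) log₂ P(x,y). Per-cell terms -P(x,y)·log₂P(x,y):
  X=0: 0.25881, 0.34854, 0.36381, 0.46613
  X=1: 0.41690, 0.24872, 0.46699, 0.30229
Sum of the 8 terms: H(X,Y) = 2.8722 bits

Chain rule check:
  H(X) + H(Y|X) = 0.9999 + 1.8723 = 2.8722 bits
  H(X,Y) = 2.8722 bits
✓ Chain rule verified.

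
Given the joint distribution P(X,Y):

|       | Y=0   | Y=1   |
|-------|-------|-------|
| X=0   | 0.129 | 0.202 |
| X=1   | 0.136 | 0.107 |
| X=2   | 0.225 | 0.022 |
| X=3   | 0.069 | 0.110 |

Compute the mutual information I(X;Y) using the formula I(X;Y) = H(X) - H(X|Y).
0.1509 bits

I(X;Y) = H(X) - H(X|Y)

Marginal of X (row sums):
  P(X=0) = 0.129 + 0.202 = 0.331
  P(X=1) = 0.136 + 0.107 = 0.243
  P(X=2) = 0.225 + 0.022 = 0.247
  P(X=3) = 0.069 + 0.110 = 0.179
H(X) = -[0.331·log₂(0.331) + 0.243·log₂(0.243) + 0.247·log₂(0.247) + 0.179·log₂(0.179)]
  = 0.52798 + 0.49596 + 0.49830 + 0.44427 = 1.9665 bits

Marginal of Y (column sums):
  P(Y=0) = 0.129 + 0.136 + 0.225 + 0.069 = 0.559
  P(Y=1) = 0.202 + 0.107 + 0.022 + 0.110 = 0.441
H(X|Y) = Σ_y P(y)·H(X|Y=y):
  Y=0: P(Y=0) = 0.559, P(X|Y=0) = (3/13, 136/559, 225/559, 69/559) → H(X|Y=0) = 1.88532
  Y=1: P(Y=1) = 0.441, P(X|Y=1) = (202/441, 107/441, 22/441, 110/441) → H(X|Y=1) = 1.72715
H(X|Y) = 0.559·1.88532 + 0.441·1.72715 = 1.8156 bits

I(X;Y) = H(X) - H(X|Y) = 1.9665 - 1.8156 = 0.1509 bits

Cross-check via I(X;Y) = H(X) + H(Y) - H(X,Y): computing H(Y) from the column sums and H(X,Y) from the 8 cells in the same way gives H(Y) = 0.9899 bits and H(X,Y) = 2.8055 bits, so
I(X;Y) = 1.9665 + 0.9899 - 2.8055 = 0.1509 bits ✓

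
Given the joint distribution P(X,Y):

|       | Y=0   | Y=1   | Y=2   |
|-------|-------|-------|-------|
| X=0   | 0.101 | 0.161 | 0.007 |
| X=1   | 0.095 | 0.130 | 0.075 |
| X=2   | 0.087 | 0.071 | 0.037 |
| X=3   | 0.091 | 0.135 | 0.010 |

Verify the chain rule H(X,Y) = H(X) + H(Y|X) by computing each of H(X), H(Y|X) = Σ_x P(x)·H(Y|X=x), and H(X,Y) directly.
H(X) = 1.9822 bits, H(Y|X) = 1.3363 bits, H(X,Y) = 3.3185 bits

Marginal of X (row sums):
  P(X=0) = 0.101 + 0.161 + 0.007 = 0.269
  P(X=1) = 0.095 + 0.130 + 0.075 = 0.300
  P(X=2) = 0.087 + 0.071 + 0.037 = 0.195
  P(X=3) = 0.091 + 0.135 + 0.010 = 0.236
H(X) = -[0.269·log₂(0.269) + 0.300·log₂(0.300) + 0.195·log₂(0.195) + 0.236·log₂(0.236)]
  = 0.509573 + 0.521090 + 0.459899 + 0.491621 = 1.9822 bits

H(Y|X) = Σ_x P(x)·H(Y|X=x):
  X=0: P(X=0) = 0.269, P(Y|X=0) = (101/269, 161/269, 7/269) → H(Y|X=0) = 1.110836
  X=1: P(X=1) = 0.300, P(Y|X=1) = (19/60, 13/30, 1/4) → H(Y|X=1) = 1.548134
  X=2: P(X=2) = 0.195, P(Y|X=2) = (29/65, 71/195, 37/195) → H(Y|X=2) = 1.505187
  X=3: P(X=3) = 0.236, P(Y|X=3) = (91/236, 135/236, 5/118) → H(Y|X=3) = 1.184343
H(Y|X) = 0.269·1.110836 + 0.300·1.548134 + 0.195·1.505187 + 0.236·1.184343 = 1.3363 bits

H(X,Y) = -Σ_{x,y} P(x,y) log₂ P(x,y). Per-cell terms -P(x,y)·log₂P(x,y):
  X=0: 0.334065, 0.424214, 0.050109
  X=1: 0.322613, 0.382644, 0.280272
  X=2: 0.306487, 0.270939, 0.175984
  X=3: 0.314677, 0.390011, 0.066439
Sum of the 12 terms: H(X,Y) = 3.3185 bits

Chain rule check:
  H(X) + H(Y|X) = 1.9822 + 1.3363 = 3.3185 bits
  H(X,Y) = 3.3185 bits
✓ Chain rule verified.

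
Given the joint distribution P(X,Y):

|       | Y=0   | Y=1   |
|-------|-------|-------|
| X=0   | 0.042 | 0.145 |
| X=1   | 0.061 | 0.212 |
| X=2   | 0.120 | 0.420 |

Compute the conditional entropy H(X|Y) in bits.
1.4437 bits

H(X|Y) = H(X,Y) - H(Y)

H(X,Y) = -Σ_{x,y} P(x,y) log₂ P(x,y). Per-cell terms -P(x,y)·log₂P(x,y):
  X=0: 0.1921, 0.4040
  X=1: 0.2461, 0.4744
  X=2: 0.3671, 0.5256
Sum of the 6 terms: H(X,Y) = 2.2093 bits

Marginal of Y (column sums):
  P(Y=0) = 0.042 + 0.061 + 0.120 = 0.223
  P(Y=1) = 0.145 + 0.212 + 0.420 = 0.777
H(Y) = -[0.223·log₂(0.223) + 0.777·log₂(0.777)]
  = 0.4828 + 0.2828 = 0.7656 bits

H(X|Y) = H(X,Y) - H(Y) = 2.2093 - 0.7656 = 1.4437 bits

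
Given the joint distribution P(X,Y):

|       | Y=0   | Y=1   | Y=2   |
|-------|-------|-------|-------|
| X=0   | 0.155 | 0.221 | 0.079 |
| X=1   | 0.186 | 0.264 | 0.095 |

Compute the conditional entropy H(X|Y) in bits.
0.9941 bits

H(X|Y) = H(X,Y) - H(Y)

H(X,Y) = -Σ_{x,y} P(x,y) log₂ P(x,y). Per-cell terms -P(x,y)·log₂P(x,y):
  X=0: 0.4169, 0.4813, 0.2893
  X=1: 0.4514, 0.5072, 0.3226
Sum of the 6 terms: H(X,Y) = 2.4687 bits

Marginal of Y (column sums):
  P(Y=0) = 0.155 + 0.186 = 0.341
  P(Y=1) = 0.221 + 0.264 = 0.485
  P(Y=2) = 0.079 + 0.095 = 0.174
H(Y) = -[0.341·log₂(0.341) + 0.485·log₂(0.485) + 0.174·log₂(0.174)]
  = 0.5293 + 0.5063 + 0.4390 = 1.4746 bits

H(X|Y) = H(X,Y) - H(Y) = 2.4687 - 1.4746 = 0.9941 bits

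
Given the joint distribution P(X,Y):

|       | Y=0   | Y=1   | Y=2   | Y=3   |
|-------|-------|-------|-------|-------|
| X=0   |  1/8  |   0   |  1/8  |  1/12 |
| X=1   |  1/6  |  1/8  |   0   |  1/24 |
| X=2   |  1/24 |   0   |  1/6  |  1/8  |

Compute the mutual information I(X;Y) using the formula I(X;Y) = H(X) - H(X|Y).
0.4643 bits

I(X;Y) = H(X) - H(X|Y)

Marginal of X (row sums):
  P(X=0) = 1/8 + 0 + 1/8 + 1/12 = 1/3
  P(X=1) = 1/6 + 1/8 + 0 + 1/24 = 1/3
  P(X=2) = 1/24 + 0 + 1/6 + 1/8 = 1/3
H(X) = -[(1/3)·log₂(1/3) + (1/3)·log₂(1/3) + (1/3)·log₂(1/3)]
  = 0.52832 + 0.52832 + 0.52832 = 1.5850 bits

Marginal of Y (column sums):
  P(Y=0) = 1/8 + 1/6 + 1/24 = 1/3
  P(Y=1) = 0 + 1/8 + 0 = 1/8
  P(Y=2) = 1/8 + 0 + 1/6 = 7/24
  P(Y=3) = 1/12 + 1/24 + 1/8 = 1/4
H(X|Y) = Σ_y P(y)·H(X|Y=y):
  Y=0: P(Y=0) = 1/3, P(X|Y=0) = (3/8, 1/2, 1/8) → H(X|Y=0) = 1.40564
  Y=1: P(Y=1) = 1/8, P(X|Y=1) = (0, 1, 0) → H(X|Y=1) = 0.00000
  Y=2: P(Y=2) = 7/24, P(X|Y=2) = (3/7, 0, 4/7) → H(X|Y=2) = 0.98523
  Y=3: P(Y=3) = 1/4, P(X|Y=3) = (1/3, 1/6, 1/2) → H(X|Y=3) = 1.45915
H(X|Y) = (1/3)·1.40564 + (1/8)·0.00000 + (7/24)·0.98523 + (1/4)·1.45915 = 1.1207 bits

I(X;Y) = H(X) - H(X|Y) = 1.5850 - 1.1207 = 0.4643 bits

Cross-check via I(X;Y) = H(X) + H(Y) - H(X,Y): computing H(Y) from the column sums and H(X,Y) from the 12 cells in the same way gives H(Y) = 1.9218 bits and H(X,Y) = 3.0425 bits, so
I(X;Y) = 1.5850 + 1.9218 - 3.0425 = 0.4643 bits ✓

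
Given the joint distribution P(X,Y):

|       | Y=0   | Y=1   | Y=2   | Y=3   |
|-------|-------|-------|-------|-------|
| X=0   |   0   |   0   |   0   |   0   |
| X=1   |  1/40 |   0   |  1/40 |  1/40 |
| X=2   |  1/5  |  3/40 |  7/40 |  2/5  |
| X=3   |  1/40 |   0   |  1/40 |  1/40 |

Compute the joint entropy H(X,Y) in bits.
2.5118 bits

H(X,Y) = -Σ_{x,y} P(x,y) log₂ P(x,y). Per-cell terms -P(x,y)·log₂P(x,y):
  X=0: 0.00000, 0.00000, 0.00000, 0.00000
  X=1: 0.13305, 0.00000, 0.13305, 0.13305
  X=2: 0.46439, 0.28027, 0.44005, 0.52877
  X=3: 0.13305, 0.00000, 0.13305, 0.13305
  (cells with P = 0 contribute 0)
Sum of the 16 terms: H(X,Y) = 2.5118 bits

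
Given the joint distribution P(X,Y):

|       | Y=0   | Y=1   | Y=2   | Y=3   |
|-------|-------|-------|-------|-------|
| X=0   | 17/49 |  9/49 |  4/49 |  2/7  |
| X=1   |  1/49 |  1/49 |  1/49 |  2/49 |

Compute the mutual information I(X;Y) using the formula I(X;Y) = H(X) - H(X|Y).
0.0149 bits

I(X;Y) = H(X) - H(X|Y)

Marginal of X (row sums):
  P(X=0) = 17/49 + 9/49 + 4/49 + 2/7 = 44/49
  P(X=1) = 1/49 + 1/49 + 1/49 + 2/49 = 5/49
H(X) = -[(44/49)·log₂(44/49) + (5/49)·log₂(5/49)]
  = 0.139434 + 0.335998 = 0.475432 bits

Marginal of Y (column sums):
  P(Y=0) = 17/49 + 1/49 = 18/49
  P(Y=1) = 9/49 + 1/49 = 10/49
  P(Y=2) = 4/49 + 1/49 = 5/49
  P(Y=3) = 2/7 + 2/49 = 16/49
H(X|Y) = Σ_y P(y)·H(X|Y=y):
  Y=0: P(Y=0) = 18/49, P(X|Y=0) = (17/18, 1/18) → H(X|Y=0) = 0.309543
  Y=1: P(Y=1) = 10/49, P(X|Y=1) = (9/10, 1/10) → H(X|Y=1) = 0.468996
  Y=2: P(Y=2) = 5/49, P(X|Y=2) = (4/5, 1/5) → H(X|Y=2) = 0.721928
  Y=3: P(Y=3) = 16/49, P(X|Y=3) = (7/8, 1/8) → H(X|Y=3) = 0.543564
H(X|Y) = (18/49)·0.309543 + (10/49)·0.468996 + (5/49)·0.721928 + (16/49)·0.543564 = 0.460580 bits

I(X;Y) = H(X) - H(X|Y) = 0.475432 - 0.460580 = 0.0149 bits

Cross-check via I(X;Y) = H(X) + H(Y) - H(X,Y): computing H(Y) from the column sums and H(X,Y) from the 8 cells in the same way gives H(Y) = 1.861902 bits and H(X,Y) = 2.322482 bits, so
I(X;Y) = 0.475432 + 1.861902 - 2.322482 = 0.0149 bits ✓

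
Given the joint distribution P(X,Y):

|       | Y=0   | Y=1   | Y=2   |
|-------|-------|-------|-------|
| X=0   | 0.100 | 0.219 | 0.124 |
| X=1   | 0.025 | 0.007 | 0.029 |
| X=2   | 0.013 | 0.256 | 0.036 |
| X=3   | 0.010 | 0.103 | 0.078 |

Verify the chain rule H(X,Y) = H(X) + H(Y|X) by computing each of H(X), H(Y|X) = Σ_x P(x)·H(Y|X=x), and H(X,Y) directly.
H(X) = 1.7452 bits, H(Y|X) = 1.2202 bits, H(X,Y) = 2.9654 bits

Marginal of X (row sums):
  P(X=0) = 0.100 + 0.219 + 0.124 = 0.443
  P(X=1) = 0.025 + 0.007 + 0.029 = 0.061
  P(X=2) = 0.013 + 0.256 + 0.036 = 0.305
  P(X=3) = 0.010 + 0.103 + 0.078 = 0.191
H(X) = -[0.443·log₂(0.443) + 0.061·log₂(0.061) + 0.305·log₂(0.305) + 0.191·log₂(0.191)]
  = 0.52036 + 0.24614 + 0.52250 + 0.45618 = 1.7452 bits

H(Y|X) = Σ_x P(x)·H(Y|X=x):
  X=0: P(X=0) = 0.443, P(Y|X=0) = (100/443, 219/443, 124/443) → H(Y|X=0) = 1.50136
  X=1: P(X=1) = 0.061, P(Y|X=1) = (25/61, 7/61, 29/61) → H(Y|X=1) = 1.39583
  X=2: P(X=2) = 0.305, P(Y|X=2) = (13/305, 256/305, 36/305) → H(Y|X=2) = 0.76997
  X=3: P(X=3) = 0.191, P(Y|X=3) = (10/191, 103/191, 78/191) → H(Y|X=3) = 1.23088
H(Y|X) = 0.443·1.50136 + 0.061·1.39583 + 0.305·0.76997 + 0.191·1.23088 = 1.2202 bits

H(X,Y) = -Σ_{x,y} P(x,y) log₂ P(x,y). Per-cell terms -P(x,y)·log₂P(x,y):
  X=0: 0.33219, 0.47983, 0.37344
  X=1: 0.13305, 0.05011, 0.14813
  X=2: 0.08145, 0.50324, 0.17265
  X=3: 0.06644, 0.33777, 0.28707
Sum of the 12 terms: H(X,Y) = 2.9654 bits

Chain rule check:
  H(X) + H(Y|X) = 1.7452 + 1.2202 = 2.9654 bits
  H(X,Y) = 2.9654 bits
✓ Chain rule verified.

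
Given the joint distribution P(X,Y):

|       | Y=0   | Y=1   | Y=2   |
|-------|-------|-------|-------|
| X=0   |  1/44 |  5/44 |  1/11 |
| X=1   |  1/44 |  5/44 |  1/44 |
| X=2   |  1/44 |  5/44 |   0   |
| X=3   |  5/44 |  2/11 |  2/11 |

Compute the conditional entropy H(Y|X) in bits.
1.3223 bits

H(Y|X) = H(X,Y) - H(X)

H(X,Y) = -Σ_{x,y} P(x,y) log₂ P(x,y). Per-cell terms -P(x,y)·log₂P(x,y):
  X=0: 0.1241, 0.3565, 0.3145
  X=1: 0.1241, 0.3565, 0.1241
  X=2: 0.1241, 0.3565, 0.0000
  X=3: 0.3565, 0.4472, 0.4472
  (cells with P = 0 contribute 0)
Sum of the 12 terms: H(X,Y) = 3.1313 bits

Marginal of X (row sums):
  P(X=0) = 1/44 + 5/44 + 1/11 = 5/22
  P(X=1) = 1/44 + 5/44 + 1/44 = 7/44
  P(X=2) = 1/44 + 5/44 + 0 = 3/22
  P(X=3) = 5/44 + 2/11 + 2/11 = 21/44
H(X) = -[(5/22)·log₂(5/22) + (7/44)·log₂(7/44) + (3/22)·log₂(3/22) + (21/44)·log₂(21/44)]
  = 0.4858 + 0.4219 + 0.3920 + 0.5093 = 1.8090 bits

H(Y|X) = H(X,Y) - H(X) = 3.1313 - 1.8090 = 1.3223 bits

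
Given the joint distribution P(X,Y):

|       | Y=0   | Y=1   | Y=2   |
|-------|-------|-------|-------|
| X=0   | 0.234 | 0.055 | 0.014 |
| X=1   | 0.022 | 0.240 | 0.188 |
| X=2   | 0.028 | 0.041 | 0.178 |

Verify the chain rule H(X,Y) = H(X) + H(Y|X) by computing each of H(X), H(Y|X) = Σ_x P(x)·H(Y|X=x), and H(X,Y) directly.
H(X) = 1.5387 bits, H(Y|X) = 1.1132 bits, H(X,Y) = 2.6519 bits

Marginal of X (row sums):
  P(X=0) = 0.234 + 0.055 + 0.014 = 0.303
  P(X=1) = 0.022 + 0.240 + 0.188 = 0.450
  P(X=2) = 0.028 + 0.041 + 0.178 = 0.247
H(X) = -[0.303·log₂(0.303) + 0.450·log₂(0.450) + 0.247·log₂(0.247)]
  = 0.521951 + 0.518401 + 0.498302 = 1.5387 bits

H(Y|X) = Σ_x P(x)·H(Y|X=x):
  X=0: P(X=0) = 0.303, P(Y|X=0) = (78/101, 55/303, 14/303) → H(Y|X=0) = 0.939731
  X=1: P(X=1) = 0.450, P(Y|X=1) = (11/225, 8/15, 94/225) → H(Y|X=1) = 1.222617
  X=2: P(X=2) = 0.247, P(Y|X=2) = (28/247, 41/247, 178/247) → H(Y|X=2) = 1.126723
H(Y|X) = 0.303·0.939731 + 0.450·1.222617 + 0.247·1.126723 = 1.1132 bits

H(X,Y) = -Σ_{x,y} P(x,y) log₂ P(x,y). Per-cell terms -P(x,y)·log₂P(x,y):
  X=0: 0.490328, 0.230143, 0.086218
  X=1: 0.121140, 0.494134, 0.453305
  X=2: 0.144436, 0.188938, 0.443229
Sum of the 9 terms: H(X,Y) = 2.6519 bits

Chain rule check:
  H(X) + H(Y|X) = 1.5387 + 1.1132 = 2.6519 bits
  H(X,Y) = 2.6519 bits
✓ Chain rule verified.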